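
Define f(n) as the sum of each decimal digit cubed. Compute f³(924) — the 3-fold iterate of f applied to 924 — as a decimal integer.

924 → 9³ + 2³ + 4³ = 801
801 → 8³ + 0³ + 1³ = 513
513 → 5³ + 1³ + 3³ = 153

153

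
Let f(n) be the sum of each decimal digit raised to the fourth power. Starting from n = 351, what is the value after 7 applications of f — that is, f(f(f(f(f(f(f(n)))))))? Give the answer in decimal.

351 → 3⁴ + 5⁴ + 1⁴ = 707
707 → 7⁴ + 0⁴ + 7⁴ = 4802
4802 → 4⁴ + 8⁴ + 0⁴ + 2⁴ = 4368
4368 → 4⁴ + 3⁴ + 6⁴ + 8⁴ = 5729
5729 → 5⁴ + 7⁴ + 2⁴ + 9⁴ = 9603
9603 → 9⁴ + 6⁴ + 0⁴ + 3⁴ = 7938
7938 → 7⁴ + 9⁴ + 3⁴ + 8⁴ = 13139

13139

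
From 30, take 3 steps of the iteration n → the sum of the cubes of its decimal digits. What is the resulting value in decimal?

153

30 → 3³ + 0³ = 27 + 0 = 27
27 → 2³ + 7³ = 8 + 343 = 351
351 → 3³ + 5³ + 1³ = 27 + 125 + 1 = 153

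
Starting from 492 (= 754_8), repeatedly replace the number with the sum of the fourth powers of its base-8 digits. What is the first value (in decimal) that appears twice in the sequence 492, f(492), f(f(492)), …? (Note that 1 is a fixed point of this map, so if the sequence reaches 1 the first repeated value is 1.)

256

492 = (7,5,4)_8 → 7⁴ + 5⁴ + 4⁴ = 3282
3282 = (6,3,2,2)_8 → 6⁴ + 3⁴ + 2⁴ + 2⁴ = 1409
1409 = (2,6,0,1)_8 → 2⁴ + 6⁴ + 0⁴ + 1⁴ = 1313
1313 = (2,4,4,1)_8 → 2⁴ + 4⁴ + 4⁴ + 1⁴ = 529
529 = (1,0,2,1)_8 → 1⁴ + 0⁴ + 2⁴ + 1⁴ = 18
18 = (2,2)_8 → 2⁴ + 2⁴ = 32
32 = (4,0)_8 → 4⁴ + 0⁴ = 256
256 = (4,0,0)_8 → 4⁴ + 0⁴ + 0⁴ = 256  — 256 already appeared earlier.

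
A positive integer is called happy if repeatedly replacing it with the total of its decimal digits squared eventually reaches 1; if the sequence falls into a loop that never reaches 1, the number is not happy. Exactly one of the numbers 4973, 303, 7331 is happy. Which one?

7331

4973: 4973 → 155 → 51 → 26 → 40 → 16 → 37 → 58 → 89 → 145 → 42 → 20 → 4 → 16  — repeats 16 (not happy)
303: 303 → 18 → 65 → 61 → 37 → 58 → 89 → 145 → 42 → 20 → 4 → 16 → 37  — repeats 37 (not happy)
7331: 7331 → 68 → 100 → 1  — reaches 1 (happy)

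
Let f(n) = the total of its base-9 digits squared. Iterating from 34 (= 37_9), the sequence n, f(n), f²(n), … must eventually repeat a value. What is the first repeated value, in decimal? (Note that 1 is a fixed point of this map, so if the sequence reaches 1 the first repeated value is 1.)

34 = (3,7)_9 → 3² + 7² = 9 + 49 = 58
58 = (6,4)_9 → 6² + 4² = 36 + 16 = 52
52 = (5,7)_9 → 5² + 7² = 25 + 49 = 74
74 = (8,2)_9 → 8² + 2² = 64 + 4 = 68
68 = (7,5)_9 → 7² + 5² = 49 + 25 = 74  — 74 already appeared earlier.

74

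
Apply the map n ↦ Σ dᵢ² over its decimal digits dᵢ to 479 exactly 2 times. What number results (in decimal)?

479 → 4² + 7² + 9² = 146
146 → 1² + 4² + 6² = 53

53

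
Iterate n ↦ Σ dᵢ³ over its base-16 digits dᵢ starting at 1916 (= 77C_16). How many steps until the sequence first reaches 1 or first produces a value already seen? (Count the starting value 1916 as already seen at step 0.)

3

1916 = (7,7,12)_16 → 2414
2414 = (9,6,14)_16 → 3689
3689 = (14,6,9)_16 → 3689  — 3689 repeats.
That took 3 steps.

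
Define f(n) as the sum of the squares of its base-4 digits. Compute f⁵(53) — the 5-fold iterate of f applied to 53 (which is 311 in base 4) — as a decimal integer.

4

53 = (3,1,1)_4 → 11
11 = (2,3)_4 → 13
13 = (3,1)_4 → 10
10 = (2,2)_4 → 8
8 = (2,0)_4 → 4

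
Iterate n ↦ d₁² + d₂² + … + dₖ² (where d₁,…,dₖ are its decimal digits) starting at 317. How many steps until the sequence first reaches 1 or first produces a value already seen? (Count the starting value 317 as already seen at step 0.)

317 → 3² + 1² + 7² = 9 + 1 + 49 = 59
59 → 5² + 9² = 25 + 81 = 106
106 → 1² + 0² + 6² = 1 + 0 + 36 = 37
37 → 3² + 7² = 9 + 49 = 58
58 → 5² + 8² = 25 + 64 = 89
89 → 8² + 9² = 64 + 81 = 145
145 → 1² + 4² + 5² = 1 + 16 + 25 = 42
42 → 4² + 2² = 16 + 4 = 20
20 → 2² + 0² = 4 + 0 = 4
4 → 4² = 16
16 → 1² + 6² = 1 + 36 = 37  — 37 repeats.
That took 11 steps.

11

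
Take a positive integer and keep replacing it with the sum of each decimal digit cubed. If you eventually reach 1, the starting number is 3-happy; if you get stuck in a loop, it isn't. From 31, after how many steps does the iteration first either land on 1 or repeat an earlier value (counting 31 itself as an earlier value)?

6

31 → 3³ + 1³ = 28
28 → 2³ + 8³ = 520
520 → 5³ + 2³ + 0³ = 133
133 → 1³ + 3³ + 3³ = 55
55 → 5³ + 5³ = 250
250 → 2³ + 5³ + 0³ = 133  — 133 repeats.
That took 6 steps.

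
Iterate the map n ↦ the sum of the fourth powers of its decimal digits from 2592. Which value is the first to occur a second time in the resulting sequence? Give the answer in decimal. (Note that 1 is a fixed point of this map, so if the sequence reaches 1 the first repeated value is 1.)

2592 → 2⁴ + 5⁴ + 9⁴ + 2⁴ = 7218
7218 → 7⁴ + 2⁴ + 1⁴ + 8⁴ = 6514
6514 → 6⁴ + 5⁴ + 1⁴ + 4⁴ = 2178
2178 → 2⁴ + 1⁴ + 7⁴ + 8⁴ = 6514  — 6514 already appeared earlier.

6514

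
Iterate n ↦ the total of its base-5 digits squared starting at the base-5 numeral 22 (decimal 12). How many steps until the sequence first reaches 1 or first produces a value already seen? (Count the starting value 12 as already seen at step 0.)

12 = (2,2)_5 → 8
8 = (1,3)_5 → 10
10 = (2,0)_5 → 4
4 = (4)_5 → 16
16 = (3,1)_5 → 10  — 10 repeats.
That took 5 steps.

5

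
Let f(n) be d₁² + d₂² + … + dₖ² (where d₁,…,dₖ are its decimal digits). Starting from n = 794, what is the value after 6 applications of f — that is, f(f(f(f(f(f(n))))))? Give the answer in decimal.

85

794 → 7² + 9² + 4² = 49 + 81 + 16 = 146
146 → 1² + 4² + 6² = 1 + 16 + 36 = 53
53 → 5² + 3² = 25 + 9 = 34
34 → 3² + 4² = 9 + 16 = 25
25 → 2² + 5² = 4 + 25 = 29
29 → 2² + 9² = 4 + 81 = 85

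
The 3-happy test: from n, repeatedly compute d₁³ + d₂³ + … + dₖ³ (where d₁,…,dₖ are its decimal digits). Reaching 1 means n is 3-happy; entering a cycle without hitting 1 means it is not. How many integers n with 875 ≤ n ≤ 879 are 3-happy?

1

875: 875 → 980 → 1241 → 74 → 407 → 407  (repeats 407)
876: 876 → 1071 → 345 → 216 → 225 → 141 → 66 → 432 → 99 → 1458 → 702 → 351 → 153 → 153  (repeats 153)
877: 877 → 1198 → 1243 → 100 → 1  (reaches 1)
878: 878 → 1367 → 587 → 980 → 1241 → 74 → 407 → 407  (repeats 407)
879: 879 → 1584 → 702 → 351 → 153 → 153  (repeats 153)
3-happy: 877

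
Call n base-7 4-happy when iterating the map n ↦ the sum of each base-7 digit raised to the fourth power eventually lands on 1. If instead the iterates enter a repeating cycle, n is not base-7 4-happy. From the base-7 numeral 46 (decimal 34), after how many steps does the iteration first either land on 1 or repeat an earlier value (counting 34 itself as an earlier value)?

34 = (4,6)_7 → 4⁴ + 6⁴ = 1552
1552 = (4,3,4,5)_7 → 4⁴ + 3⁴ + 4⁴ + 5⁴ = 1218
1218 = (3,3,6,0)_7 → 3⁴ + 3⁴ + 6⁴ + 0⁴ = 1458
1458 = (4,1,5,2)_7 → 4⁴ + 1⁴ + 5⁴ + 2⁴ = 898
898 = (2,4,2,2)_7 → 2⁴ + 4⁴ + 2⁴ + 2⁴ = 304
304 = (6,1,3)_7 → 6⁴ + 1⁴ + 3⁴ = 1378
1378 = (4,0,0,6)_7 → 4⁴ + 0⁴ + 0⁴ + 6⁴ = 1552  — 1552 repeats.
That took 7 steps.

7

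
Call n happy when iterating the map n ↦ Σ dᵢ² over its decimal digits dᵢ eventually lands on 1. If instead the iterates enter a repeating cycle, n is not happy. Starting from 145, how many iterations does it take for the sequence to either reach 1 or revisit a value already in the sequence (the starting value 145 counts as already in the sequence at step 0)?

8

145 → 1² + 4² + 5² = 1 + 16 + 25 = 42
42 → 4² + 2² = 16 + 4 = 20
20 → 2² + 0² = 4 + 0 = 4
4 → 4² = 16
16 → 1² + 6² = 1 + 36 = 37
37 → 3² + 7² = 9 + 49 = 58
58 → 5² + 8² = 25 + 64 = 89
89 → 8² + 9² = 64 + 81 = 145  — 145 repeats.
That took 8 steps.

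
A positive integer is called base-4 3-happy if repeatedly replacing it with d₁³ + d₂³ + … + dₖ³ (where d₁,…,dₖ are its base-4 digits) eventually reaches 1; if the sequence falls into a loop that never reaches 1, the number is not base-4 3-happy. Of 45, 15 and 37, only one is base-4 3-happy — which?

45: 45 → 36 → 9 → 9  — repeats 9 (not base-4 3-happy)
15: 15 → 54 → 36 → 9 → 9  — repeats 9 (not base-4 3-happy)
37: 37 → 10 → 16 → 1  — reaches 1 (base-4 3-happy)

37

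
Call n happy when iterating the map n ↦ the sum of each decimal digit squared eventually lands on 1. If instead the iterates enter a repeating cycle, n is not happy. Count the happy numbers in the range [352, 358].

352: 352 → 38 → 73 → 58 → 89 → 145 → 42 → 20 → 4 → 16 → 37 → 58  — not happy
353: 353 → 43 → 25 → 29 → 85 → 89 → 145 → 42 → 20 → 4 → 16 → 37 → 58 → 89  — not happy
354: 354 → 50 → 25 → 29 → 85 → 89 → 145 → 42 → 20 → 4 → 16 → 37 → 58 → 89  — not happy
355: 355 → 59 → 106 → 37 → 58 → 89 → 145 → 42 → 20 → 4 → 16 → 37  — not happy
356: 356 → 70 → 49 → 97 → 130 → 10 → 1  — happy
357: 357 → 83 → 73 → 58 → 89 → 145 → 42 → 20 → 4 → 16 → 37 → 58  — not happy
358: 358 → 98 → 145 → 42 → 20 → 4 → 16 → 37 → 58 → 89 → 145  — not happy
happy: 356

1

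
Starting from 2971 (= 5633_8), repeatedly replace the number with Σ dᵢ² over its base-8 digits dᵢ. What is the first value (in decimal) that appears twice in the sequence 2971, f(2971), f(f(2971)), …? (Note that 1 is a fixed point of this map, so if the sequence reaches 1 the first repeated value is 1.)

2971 = (5,6,3,3)_8 → 5² + 6² + 3² + 3² = 25 + 36 + 9 + 9 = 79
79 = (1,1,7)_8 → 1² + 1² + 7² = 1 + 1 + 49 = 51
51 = (6,3)_8 → 6² + 3² = 36 + 9 = 45
45 = (5,5)_8 → 5² + 5² = 25 + 25 = 50
50 = (6,2)_8 → 6² + 2² = 36 + 4 = 40
40 = (5,0)_8 → 5² + 0² = 25 + 0 = 25
25 = (3,1)_8 → 3² + 1² = 9 + 1 = 10
10 = (1,2)_8 → 1² + 2² = 1 + 4 = 5
5 = (5)_8 → 5² = 25  — 25 already appeared earlier.

25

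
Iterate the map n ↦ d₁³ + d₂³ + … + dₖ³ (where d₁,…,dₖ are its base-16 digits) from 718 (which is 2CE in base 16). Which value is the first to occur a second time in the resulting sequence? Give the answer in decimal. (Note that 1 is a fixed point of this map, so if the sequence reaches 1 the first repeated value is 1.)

718 = (2,12,14)_16 → 2³ + 12³ + 14³ = 8 + 1728 + 2744 = 4480
4480 = (1,1,8,0)_16 → 1³ + 1³ + 8³ + 0³ = 1 + 1 + 512 + 0 = 514
514 = (2,0,2)_16 → 2³ + 0³ + 2³ = 8 + 0 + 8 = 16
16 = (1,0)_16 → 1³ + 0³ = 1 + 0 = 1  — reached the fixed point 1.
1 → 1, so 1 is the first repeated value.

1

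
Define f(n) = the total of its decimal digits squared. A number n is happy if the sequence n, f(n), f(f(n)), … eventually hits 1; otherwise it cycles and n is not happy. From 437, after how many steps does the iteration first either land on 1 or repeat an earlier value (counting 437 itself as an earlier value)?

437 → 4² + 3² + 7² = 74
74 → 7² + 4² = 65
65 → 6² + 5² = 61
61 → 6² + 1² = 37
37 → 3² + 7² = 58
58 → 5² + 8² = 89
89 → 8² + 9² = 145
145 → 1² + 4² + 5² = 42
42 → 4² + 2² = 20
20 → 2² + 0² = 4
4 → 4² = 16
16 → 1² + 6² = 37  — 37 repeats.
That took 12 steps.

12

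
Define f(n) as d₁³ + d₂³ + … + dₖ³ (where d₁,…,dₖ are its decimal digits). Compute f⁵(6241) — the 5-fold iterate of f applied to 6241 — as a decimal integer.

6241 → 6³ + 2³ + 4³ + 1³ = 216 + 8 + 64 + 1 = 289
289 → 2³ + 8³ + 9³ = 8 + 512 + 729 = 1249
1249 → 1³ + 2³ + 4³ + 9³ = 1 + 8 + 64 + 729 = 802
802 → 8³ + 0³ + 2³ = 512 + 0 + 8 = 520
520 → 5³ + 2³ + 0³ = 125 + 8 + 0 = 133

133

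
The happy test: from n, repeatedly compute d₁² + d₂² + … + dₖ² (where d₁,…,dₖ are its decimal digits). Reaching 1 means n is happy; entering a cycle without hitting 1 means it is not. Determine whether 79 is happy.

happy

79 → 7² + 9² = 49 + 81 = 130
130 → 1² + 3² + 0² = 1 + 9 + 0 = 10
10 → 1² + 0² = 1 + 0 = 1  — reached 1.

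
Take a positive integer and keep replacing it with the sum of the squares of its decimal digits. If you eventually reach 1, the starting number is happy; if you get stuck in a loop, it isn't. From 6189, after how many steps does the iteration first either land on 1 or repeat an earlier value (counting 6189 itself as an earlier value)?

15

6189 → 6² + 1² + 8² + 9² = 36 + 1 + 64 + 81 = 182
182 → 1² + 8² + 2² = 1 + 64 + 4 = 69
69 → 6² + 9² = 36 + 81 = 117
117 → 1² + 1² + 7² = 1 + 1 + 49 = 51
51 → 5² + 1² = 25 + 1 = 26
26 → 2² + 6² = 4 + 36 = 40
40 → 4² + 0² = 16 + 0 = 16
16 → 1² + 6² = 1 + 36 = 37
37 → 3² + 7² = 9 + 49 = 58
58 → 5² + 8² = 25 + 64 = 89
89 → 8² + 9² = 64 + 81 = 145
145 → 1² + 4² + 5² = 1 + 16 + 25 = 42
42 → 4² + 2² = 16 + 4 = 20
20 → 2² + 0² = 4 + 0 = 4
4 → 4² = 16  — 16 repeats.
That took 15 steps.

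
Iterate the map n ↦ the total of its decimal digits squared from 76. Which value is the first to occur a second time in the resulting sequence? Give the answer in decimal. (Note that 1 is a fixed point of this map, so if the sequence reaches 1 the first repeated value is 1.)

76 → 7² + 6² = 85
85 → 8² + 5² = 89
89 → 8² + 9² = 145
145 → 1² + 4² + 5² = 42
42 → 4² + 2² = 20
20 → 2² + 0² = 4
4 → 4² = 16
16 → 1² + 6² = 37
37 → 3² + 7² = 58
58 → 5² + 8² = 89  — 89 already appeared earlier.

89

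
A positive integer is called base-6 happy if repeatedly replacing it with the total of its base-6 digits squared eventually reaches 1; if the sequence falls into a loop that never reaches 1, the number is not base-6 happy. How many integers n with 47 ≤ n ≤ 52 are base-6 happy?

47: 47 → 27 → 25 → 17 → 29 → 41 → 26 → 20 → 13 → 5 → 25  (repeats 25)
48: 48 → 5 → 25 → 17 → 29 → 41 → 26 → 20 → 13 → 5  (repeats 5)
49: 49 → 6 → 1  (reaches 1)
50: 50 → 9 → 10 → 17 → 29 → 41 → 26 → 20 → 13 → 5 → 25 → 17  (repeats 17)
51: 51 → 14 → 8 → 5 → 25 → 17 → 29 → 41 → 26 → 20 → 13 → 5  (repeats 5)
52: 52 → 21 → 18 → 9 → 10 → 17 → 29 → 41 → 26 → 20 → 13 → 5 → 25 → 17  (repeats 17)
base-6 happy: 49

1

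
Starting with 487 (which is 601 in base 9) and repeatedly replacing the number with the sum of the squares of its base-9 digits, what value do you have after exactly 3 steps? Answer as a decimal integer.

487 = (6,0,1)_9 → 6² + 0² + 1² = 37
37 = (4,1)_9 → 4² + 1² = 17
17 = (1,8)_9 → 1² + 8² = 65

65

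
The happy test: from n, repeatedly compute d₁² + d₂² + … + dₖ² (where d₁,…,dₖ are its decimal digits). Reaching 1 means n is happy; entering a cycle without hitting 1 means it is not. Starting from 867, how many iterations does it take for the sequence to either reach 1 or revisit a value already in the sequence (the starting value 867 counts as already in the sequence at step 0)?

867 → 8² + 6² + 7² = 64 + 36 + 49 = 149
149 → 1² + 4² + 9² = 1 + 16 + 81 = 98
98 → 9² + 8² = 81 + 64 = 145
145 → 1² + 4² + 5² = 1 + 16 + 25 = 42
42 → 4² + 2² = 16 + 4 = 20
20 → 2² + 0² = 4 + 0 = 4
4 → 4² = 16
16 → 1² + 6² = 1 + 36 = 37
37 → 3² + 7² = 9 + 49 = 58
58 → 5² + 8² = 25 + 64 = 89
89 → 8² + 9² = 64 + 81 = 145  — 145 repeats.
That took 11 steps.

11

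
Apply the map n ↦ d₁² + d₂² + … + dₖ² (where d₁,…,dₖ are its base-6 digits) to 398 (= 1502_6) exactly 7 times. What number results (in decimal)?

20

398 = (1,5,0,2)_6 → 1² + 5² + 0² + 2² = 1 + 25 + 0 + 4 = 30
30 = (5,0)_6 → 5² + 0² = 25 + 0 = 25
25 = (4,1)_6 → 4² + 1² = 16 + 1 = 17
17 = (2,5)_6 → 2² + 5² = 4 + 25 = 29
29 = (4,5)_6 → 4² + 5² = 16 + 25 = 41
41 = (1,0,5)_6 → 1² + 0² + 5² = 1 + 0 + 25 = 26
26 = (4,2)_6 → 4² + 2² = 16 + 4 = 20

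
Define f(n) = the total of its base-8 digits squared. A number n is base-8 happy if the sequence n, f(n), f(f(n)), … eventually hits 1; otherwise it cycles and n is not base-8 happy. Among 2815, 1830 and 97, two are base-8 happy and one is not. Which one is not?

2815

2815: 2815 → 132 → 20 → 20  — repeats 20 (not base-8 happy)
1830: 1830 → 77 → 27 → 18 → 8 → 1  — reaches 1 (base-8 happy)
97: 97 → 18 → 8 → 1  — reaches 1 (base-8 happy)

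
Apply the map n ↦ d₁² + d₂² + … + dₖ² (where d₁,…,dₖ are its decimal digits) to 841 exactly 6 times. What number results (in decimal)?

841 → 8² + 4² + 1² = 64 + 16 + 1 = 81
81 → 8² + 1² = 64 + 1 = 65
65 → 6² + 5² = 36 + 25 = 61
61 → 6² + 1² = 36 + 1 = 37
37 → 3² + 7² = 9 + 49 = 58
58 → 5² + 8² = 25 + 64 = 89

89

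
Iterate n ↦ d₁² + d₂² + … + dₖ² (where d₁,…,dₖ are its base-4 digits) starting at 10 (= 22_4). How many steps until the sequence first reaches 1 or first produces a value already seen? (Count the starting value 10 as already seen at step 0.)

3

10 = (2,2)_4 → 2² + 2² = 4 + 4 = 8
8 = (2,0)_4 → 2² + 0² = 4 + 0 = 4
4 = (1,0)_4 → 1² + 0² = 1 + 0 = 1  — reached 1.
That took 3 steps.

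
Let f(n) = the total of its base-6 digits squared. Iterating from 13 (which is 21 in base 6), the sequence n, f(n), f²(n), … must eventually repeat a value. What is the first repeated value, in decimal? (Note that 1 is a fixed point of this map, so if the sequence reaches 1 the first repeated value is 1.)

13 = (2,1)_6 → 2² + 1² = 5
5 = (5)_6 → 5² = 25
25 = (4,1)_6 → 4² + 1² = 17
17 = (2,5)_6 → 2² + 5² = 29
29 = (4,5)_6 → 4² + 5² = 41
41 = (1,0,5)_6 → 1² + 0² + 5² = 26
26 = (4,2)_6 → 4² + 2² = 20
20 = (3,2)_6 → 3² + 2² = 13  — 13 already appeared earlier.

13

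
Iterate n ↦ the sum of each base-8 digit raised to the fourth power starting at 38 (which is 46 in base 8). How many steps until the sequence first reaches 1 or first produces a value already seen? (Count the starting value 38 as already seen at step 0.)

5

38 = (4,6)_8 → 4⁴ + 6⁴ = 256 + 1296 = 1552
1552 = (3,0,2,0)_8 → 3⁴ + 0⁴ + 2⁴ + 0⁴ = 81 + 0 + 16 + 0 = 97
97 = (1,4,1)_8 → 1⁴ + 4⁴ + 1⁴ = 1 + 256 + 1 = 258
258 = (4,0,2)_8 → 4⁴ + 0⁴ + 2⁴ = 256 + 0 + 16 = 272
272 = (4,2,0)_8 → 4⁴ + 2⁴ + 0⁴ = 256 + 16 + 0 = 272  — 272 repeats.
That took 5 steps.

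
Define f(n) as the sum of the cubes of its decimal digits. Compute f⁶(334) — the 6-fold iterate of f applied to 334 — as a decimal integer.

334 → 3³ + 3³ + 4³ = 27 + 27 + 64 = 118
118 → 1³ + 1³ + 8³ = 1 + 1 + 512 = 514
514 → 5³ + 1³ + 4³ = 125 + 1 + 64 = 190
190 → 1³ + 9³ + 0³ = 1 + 729 + 0 = 730
730 → 7³ + 3³ + 0³ = 343 + 27 + 0 = 370
370 → 3³ + 7³ + 0³ = 27 + 343 + 0 = 370

370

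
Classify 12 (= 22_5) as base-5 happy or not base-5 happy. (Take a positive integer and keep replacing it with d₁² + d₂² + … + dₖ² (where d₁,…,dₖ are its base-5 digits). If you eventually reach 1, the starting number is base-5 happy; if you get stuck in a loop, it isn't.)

12 = (2,2)_5 → 2² + 2² = 8
8 = (1,3)_5 → 1² + 3² = 10
10 = (2,0)_5 → 2² + 0² = 4
4 = (4)_5 → 4² = 16
16 = (3,1)_5 → 3² + 1² = 10  — 10 already seen; the sequence cycles without reaching 1.

not base-5 happy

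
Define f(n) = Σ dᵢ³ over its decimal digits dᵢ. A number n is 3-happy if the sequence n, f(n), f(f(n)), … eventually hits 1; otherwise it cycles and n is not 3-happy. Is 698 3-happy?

not 3-happy

698 → 6³ + 9³ + 8³ = 216 + 729 + 512 = 1457
1457 → 1³ + 4³ + 5³ + 7³ = 1 + 64 + 125 + 343 = 533
533 → 5³ + 3³ + 3³ = 125 + 27 + 27 = 179
179 → 1³ + 7³ + 9³ = 1 + 343 + 729 = 1073
1073 → 1³ + 0³ + 7³ + 3³ = 1 + 0 + 343 + 27 = 371
371 → 3³ + 7³ + 1³ = 27 + 343 + 1 = 371  — 371 already seen; the sequence cycles without reaching 1.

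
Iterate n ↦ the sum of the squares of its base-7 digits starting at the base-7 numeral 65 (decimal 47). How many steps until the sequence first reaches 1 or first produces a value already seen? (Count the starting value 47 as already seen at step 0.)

4

47 = (6,5)_7 → 6² + 5² = 36 + 25 = 61
61 = (1,1,5)_7 → 1² + 1² + 5² = 1 + 1 + 25 = 27
27 = (3,6)_7 → 3² + 6² = 9 + 36 = 45
45 = (6,3)_7 → 6² + 3² = 36 + 9 = 45  — 45 repeats.
That took 4 steps.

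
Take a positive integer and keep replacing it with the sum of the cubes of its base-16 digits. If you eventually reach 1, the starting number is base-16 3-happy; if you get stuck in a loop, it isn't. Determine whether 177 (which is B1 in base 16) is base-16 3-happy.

177 = (11,1)_16 → 11³ + 1³ = 1332
1332 = (5,3,4)_16 → 5³ + 3³ + 4³ = 216
216 = (13,8)_16 → 13³ + 8³ = 2709
2709 = (10,9,5)_16 → 10³ + 9³ + 5³ = 1854
1854 = (7,3,14)_16 → 7³ + 3³ + 14³ = 3114
3114 = (12,2,10)_16 → 12³ + 2³ + 10³ = 2736
2736 = (10,11,0)_16 → 10³ + 11³ + 0³ = 2331
2331 = (9,1,11)_16 → 9³ + 1³ + 11³ = 2061
2061 = (8,0,13)_16 → 8³ + 0³ + 13³ = 2709  — 2709 already seen; the sequence cycles without reaching 1.

not base-16 3-happy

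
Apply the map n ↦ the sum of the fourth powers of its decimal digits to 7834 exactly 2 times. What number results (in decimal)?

5729

7834 → 6834
6834 → 5729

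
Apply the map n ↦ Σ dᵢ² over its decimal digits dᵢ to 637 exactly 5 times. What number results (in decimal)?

1

637 → 94
94 → 97
97 → 130
130 → 10
10 → 1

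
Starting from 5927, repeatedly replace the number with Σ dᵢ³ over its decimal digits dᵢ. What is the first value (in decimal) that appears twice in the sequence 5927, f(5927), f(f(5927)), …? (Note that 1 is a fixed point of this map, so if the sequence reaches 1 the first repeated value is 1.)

371

5927 → 5³ + 9³ + 2³ + 7³ = 1205
1205 → 1³ + 2³ + 0³ + 5³ = 134
134 → 1³ + 3³ + 4³ = 92
92 → 9³ + 2³ = 737
737 → 7³ + 3³ + 7³ = 713
713 → 7³ + 1³ + 3³ = 371
371 → 3³ + 7³ + 1³ = 371  — 371 already appeared earlier.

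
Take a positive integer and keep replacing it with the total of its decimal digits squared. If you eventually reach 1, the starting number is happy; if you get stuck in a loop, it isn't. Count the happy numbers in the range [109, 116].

1

109: 109 → 82 → 68 → 100 → 1  — happy
110: 110 → 2 → 4 → 16 → 37 → 58 → 89 → 145 → 42 → 20 → 4  — not happy
111: 111 → 3 → 9 → 81 → 65 → 61 → 37 → 58 → 89 → 145 → 42 → 20 → 4 → 16 → 37  — not happy
112: 112 → 6 → 36 → 45 → 41 → 17 → 50 → 25 → 29 → 85 → 89 → 145 → 42 → 20 → 4 → 16 → 37 → 58 → 89  — not happy
113: 113 → 11 → 2 → 4 → 16 → 37 → 58 → 89 → 145 → 42 → 20 → 4  — not happy
114: 114 → 18 → 65 → 61 → 37 → 58 → 89 → 145 → 42 → 20 → 4 → 16 → 37  — not happy
115: 115 → 27 → 53 → 34 → 25 → 29 → 85 → 89 → 145 → 42 → 20 → 4 → 16 → 37 → 58 → 89  — not happy
116: 116 → 38 → 73 → 58 → 89 → 145 → 42 → 20 → 4 → 16 → 37 → 58  — not happy
happy: 109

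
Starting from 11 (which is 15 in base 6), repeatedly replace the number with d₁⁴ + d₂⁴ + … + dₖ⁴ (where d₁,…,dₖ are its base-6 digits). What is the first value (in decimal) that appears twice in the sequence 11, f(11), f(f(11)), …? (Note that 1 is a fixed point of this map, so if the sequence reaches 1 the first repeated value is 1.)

338

11 = (1,5)_6 → 1⁴ + 5⁴ = 1 + 625 = 626
626 = (2,5,2,2)_6 → 2⁴ + 5⁴ + 2⁴ + 2⁴ = 16 + 625 + 16 + 16 = 673
673 = (3,0,4,1)_6 → 3⁴ + 0⁴ + 4⁴ + 1⁴ = 81 + 0 + 256 + 1 = 338
338 = (1,3,2,2)_6 → 1⁴ + 3⁴ + 2⁴ + 2⁴ = 1 + 81 + 16 + 16 = 114
114 = (3,1,0)_6 → 3⁴ + 1⁴ + 0⁴ = 81 + 1 + 0 = 82
82 = (2,1,4)_6 → 2⁴ + 1⁴ + 4⁴ = 16 + 1 + 256 = 273
273 = (1,1,3,3)_6 → 1⁴ + 1⁴ + 3⁴ + 3⁴ = 1 + 1 + 81 + 81 = 164
164 = (4,3,2)_6 → 4⁴ + 3⁴ + 2⁴ = 256 + 81 + 16 = 353
353 = (1,3,4,5)_6 → 1⁴ + 3⁴ + 4⁴ + 5⁴ = 1 + 81 + 256 + 625 = 963
963 = (4,2,4,3)_6 → 4⁴ + 2⁴ + 4⁴ + 3⁴ = 256 + 16 + 256 + 81 = 609
609 = (2,4,5,3)_6 → 2⁴ + 4⁴ + 5⁴ + 3⁴ = 16 + 256 + 625 + 81 = 978
978 = (4,3,1,0)_6 → 4⁴ + 3⁴ + 1⁴ + 0⁴ = 256 + 81 + 1 + 0 = 338  — 338 already appeared earlier.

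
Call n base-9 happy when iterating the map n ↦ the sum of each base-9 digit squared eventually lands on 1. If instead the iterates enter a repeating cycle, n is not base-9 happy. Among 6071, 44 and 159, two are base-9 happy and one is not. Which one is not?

6071: 6071 → 157 → 81 → 1  — reaches 1 (base-9 happy)
44: 44 → 80 → 128 → 30 → 18 → 4 → 16 → 50 → 50  — repeats 50 (not base-9 happy)
159: 159 → 101 → 9 → 1  — reaches 1 (base-9 happy)

44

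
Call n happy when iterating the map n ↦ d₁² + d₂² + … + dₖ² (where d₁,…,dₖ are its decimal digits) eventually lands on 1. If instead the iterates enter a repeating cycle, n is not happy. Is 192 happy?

192 → 86
86 → 100
100 → 1  — reached 1.

happy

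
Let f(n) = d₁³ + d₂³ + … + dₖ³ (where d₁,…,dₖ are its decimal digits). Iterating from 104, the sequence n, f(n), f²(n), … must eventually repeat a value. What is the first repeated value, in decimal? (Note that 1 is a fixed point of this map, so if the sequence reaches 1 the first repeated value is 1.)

371

104 → 65
65 → 341
341 → 92
92 → 737
737 → 713
713 → 371
371 → 371  — 371 already appeared earlier.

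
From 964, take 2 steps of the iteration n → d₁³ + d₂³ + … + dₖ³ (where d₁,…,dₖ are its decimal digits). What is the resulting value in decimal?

964 → 9³ + 6³ + 4³ = 729 + 216 + 64 = 1009
1009 → 1³ + 0³ + 0³ + 9³ = 1 + 0 + 0 + 729 = 730

730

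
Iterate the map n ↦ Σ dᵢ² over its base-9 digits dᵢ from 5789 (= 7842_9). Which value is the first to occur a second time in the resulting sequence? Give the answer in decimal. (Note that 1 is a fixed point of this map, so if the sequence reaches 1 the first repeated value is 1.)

5789 = (7,8,4,2)_9 → 7² + 8² + 4² + 2² = 133
133 = (1,5,7)_9 → 1² + 5² + 7² = 75
75 = (8,3)_9 → 8² + 3² = 73
73 = (8,1)_9 → 8² + 1² = 65
65 = (7,2)_9 → 7² + 2² = 53
53 = (5,8)_9 → 5² + 8² = 89
89 = (1,0,8)_9 → 1² + 0² + 8² = 65  — 65 already appeared earlier.

65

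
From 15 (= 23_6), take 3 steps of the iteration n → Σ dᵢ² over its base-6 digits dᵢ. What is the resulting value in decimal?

15 = (2,3)_6 → 2² + 3² = 13
13 = (2,1)_6 → 2² + 1² = 5
5 = (5)_6 → 5² = 25

25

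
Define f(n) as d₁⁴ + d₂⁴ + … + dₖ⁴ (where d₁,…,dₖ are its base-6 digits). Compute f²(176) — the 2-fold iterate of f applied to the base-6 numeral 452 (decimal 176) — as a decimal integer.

962

176 = (4,5,2)_6 → 4⁴ + 5⁴ + 2⁴ = 256 + 625 + 16 = 897
897 = (4,0,5,3)_6 → 4⁴ + 0⁴ + 5⁴ + 3⁴ = 256 + 0 + 625 + 81 = 962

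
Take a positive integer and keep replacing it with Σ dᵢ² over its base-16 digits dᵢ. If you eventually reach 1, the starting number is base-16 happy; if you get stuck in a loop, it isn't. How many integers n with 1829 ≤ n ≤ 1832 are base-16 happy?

1829: 1829 → 78 → 212 → 185 → 202 → 244 → 241 → 226 → 200 → 208 → 169 → 181 → 146 → 85 → 50 → 13 → 169  — not base-16 happy
1830: 1830 → 89 → 106 → 136 → 128 → 64 → 16 → 1  — base-16 happy
1831: 1831 → 102 → 72 → 80 → 25 → 82 → 29 → 170 → 200 → 208 → 169 → 181 → 146 → 85 → 50 → 13 → 169  — not base-16 happy
1832: 1832 → 117 → 74 → 116 → 65 → 17 → 2 → 4 → 16 → 1  — base-16 happy
base-16 happy: 1830, 1832

2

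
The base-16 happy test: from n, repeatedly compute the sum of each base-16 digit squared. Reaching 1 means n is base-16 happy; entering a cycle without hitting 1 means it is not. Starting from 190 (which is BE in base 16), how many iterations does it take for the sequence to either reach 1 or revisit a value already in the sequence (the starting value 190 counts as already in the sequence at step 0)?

190 = (11,14)_16 → 11² + 14² = 317
317 = (1,3,13)_16 → 1² + 3² + 13² = 179
179 = (11,3)_16 → 11² + 3² = 130
130 = (8,2)_16 → 8² + 2² = 68
68 = (4,4)_16 → 4² + 4² = 32
32 = (2,0)_16 → 2² + 0² = 4
4 = (4)_16 → 4² = 16
16 = (1,0)_16 → 1² + 0² = 1  — reached 1.
That took 8 steps.

8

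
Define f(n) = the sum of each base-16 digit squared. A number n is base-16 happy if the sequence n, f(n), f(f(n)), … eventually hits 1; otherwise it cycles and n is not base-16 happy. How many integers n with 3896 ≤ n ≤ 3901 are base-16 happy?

3896: 3896 → 298 → 105 → 117 → 74 → 116 → 65 → 17 → 2 → 4 → 16 → 1  — base-16 happy
3897: 3897 → 315 → 131 → 73 → 97 → 37 → 29 → 170 → 200 → 208 → 169 → 181 → 146 → 85 → 50 → 13 → 169  — not base-16 happy
3898: 3898 → 334 → 213 → 194 → 148 → 97 → 37 → 29 → 170 → 200 → 208 → 169 → 181 → 146 → 85 → 50 → 13 → 169  — not base-16 happy
3899: 3899 → 355 → 46 → 200 → 208 → 169 → 181 → 146 → 85 → 50 → 13 → 169  — not base-16 happy
3900: 3900 → 378 → 150 → 117 → 74 → 116 → 65 → 17 → 2 → 4 → 16 → 1  — base-16 happy
3901: 3901 → 403 → 91 → 146 → 85 → 50 → 13 → 169 → 181 → 146  — not base-16 happy
base-16 happy: 3896, 3900

2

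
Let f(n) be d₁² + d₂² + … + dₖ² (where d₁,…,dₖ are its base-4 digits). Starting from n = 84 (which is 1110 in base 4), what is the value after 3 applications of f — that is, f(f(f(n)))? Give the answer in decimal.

84 = (1,1,1,0)_4 → 1² + 1² + 1² + 0² = 1 + 1 + 1 + 0 = 3
3 = (3)_4 → 3² = 9
9 = (2,1)_4 → 2² + 1² = 4 + 1 = 5

5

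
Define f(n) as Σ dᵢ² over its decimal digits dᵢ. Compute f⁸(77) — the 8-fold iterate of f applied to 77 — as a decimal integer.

58

77 → 98
98 → 145
145 → 42
42 → 20
20 → 4
4 → 16
16 → 37
37 → 58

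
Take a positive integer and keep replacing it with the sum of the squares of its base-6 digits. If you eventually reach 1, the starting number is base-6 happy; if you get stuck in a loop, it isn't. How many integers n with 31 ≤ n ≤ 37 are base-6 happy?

31: 31 → 26 → 20 → 13 → 5 → 25 → 17 → 29 → 41 → 26  (repeats 26)
32: 32 → 29 → 41 → 26 → 20 → 13 → 5 → 25 → 17 → 29  (repeats 29)
33: 33 → 34 → 41 → 26 → 20 → 13 → 5 → 25 → 17 → 29 → 41  (repeats 41)
34: 34 → 41 → 26 → 20 → 13 → 5 → 25 → 17 → 29 → 41  (repeats 41)
35: 35 → 50 → 9 → 10 → 17 → 29 → 41 → 26 → 20 → 13 → 5 → 25 → 17  (repeats 17)
36: 36 → 1  (reaches 1)
37: 37 → 2 → 4 → 16 → 20 → 13 → 5 → 25 → 17 → 29 → 41 → 26 → 20  (repeats 20)
base-6 happy: 36

1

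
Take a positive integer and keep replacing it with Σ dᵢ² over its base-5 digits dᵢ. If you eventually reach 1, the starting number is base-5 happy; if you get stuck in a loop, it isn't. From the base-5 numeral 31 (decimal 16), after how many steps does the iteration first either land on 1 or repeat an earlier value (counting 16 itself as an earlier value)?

3

16 = (3,1)_5 → 3² + 1² = 9 + 1 = 10
10 = (2,0)_5 → 2² + 0² = 4 + 0 = 4
4 = (4)_5 → 4² = 16  — 16 repeats.
That took 3 steps.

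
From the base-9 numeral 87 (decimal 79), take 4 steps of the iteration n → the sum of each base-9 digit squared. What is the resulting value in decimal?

65

79 = (8,7)_9 → 113
113 = (1,3,5)_9 → 35
35 = (3,8)_9 → 73
73 = (8,1)_9 → 65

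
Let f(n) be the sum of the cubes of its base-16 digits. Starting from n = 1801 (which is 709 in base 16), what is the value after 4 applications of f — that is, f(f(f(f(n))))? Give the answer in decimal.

1801 = (7,0,9)_16 → 7³ + 0³ + 9³ = 1072
1072 = (4,3,0)_16 → 4³ + 3³ + 0³ = 91
91 = (5,11)_16 → 5³ + 11³ = 1456
1456 = (5,11,0)_16 → 5³ + 11³ + 0³ = 1456

1456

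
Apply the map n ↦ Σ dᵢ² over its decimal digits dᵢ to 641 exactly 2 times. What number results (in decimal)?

641 → 53
53 → 34

34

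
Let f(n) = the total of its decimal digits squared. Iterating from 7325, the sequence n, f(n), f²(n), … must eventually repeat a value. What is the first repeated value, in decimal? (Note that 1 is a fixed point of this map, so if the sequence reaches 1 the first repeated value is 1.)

7325 → 7² + 3² + 2² + 5² = 49 + 9 + 4 + 25 = 87
87 → 8² + 7² = 64 + 49 = 113
113 → 1² + 1² + 3² = 1 + 1 + 9 = 11
11 → 1² + 1² = 1 + 1 = 2
2 → 2² = 4
4 → 4² = 16
16 → 1² + 6² = 1 + 36 = 37
37 → 3² + 7² = 9 + 49 = 58
58 → 5² + 8² = 25 + 64 = 89
89 → 8² + 9² = 64 + 81 = 145
145 → 1² + 4² + 5² = 1 + 16 + 25 = 42
42 → 4² + 2² = 16 + 4 = 20
20 → 2² + 0² = 4 + 0 = 4  — 4 already appeared earlier.

4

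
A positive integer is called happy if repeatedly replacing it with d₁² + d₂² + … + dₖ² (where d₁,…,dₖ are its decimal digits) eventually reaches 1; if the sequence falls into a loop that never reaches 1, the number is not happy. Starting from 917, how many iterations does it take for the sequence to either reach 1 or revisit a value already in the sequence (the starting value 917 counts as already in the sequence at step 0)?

12

917 → 9² + 1² + 7² = 81 + 1 + 49 = 131
131 → 1² + 3² + 1² = 1 + 9 + 1 = 11
11 → 1² + 1² = 1 + 1 = 2
2 → 2² = 4
4 → 4² = 16
16 → 1² + 6² = 1 + 36 = 37
37 → 3² + 7² = 9 + 49 = 58
58 → 5² + 8² = 25 + 64 = 89
89 → 8² + 9² = 64 + 81 = 145
145 → 1² + 4² + 5² = 1 + 16 + 25 = 42
42 → 4² + 2² = 16 + 4 = 20
20 → 2² + 0² = 4 + 0 = 4  — 4 repeats.
That took 12 steps.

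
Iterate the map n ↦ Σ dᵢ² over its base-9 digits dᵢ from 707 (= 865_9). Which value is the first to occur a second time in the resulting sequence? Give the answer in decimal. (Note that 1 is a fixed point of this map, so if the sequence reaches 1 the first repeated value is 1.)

707 = (8,6,5)_9 → 8² + 6² + 5² = 125
125 = (1,4,8)_9 → 1² + 4² + 8² = 81
81 = (1,0,0)_9 → 1² + 0² + 0² = 1  — reached the fixed point 1.
1 → 1, so 1 is the first repeated value.

1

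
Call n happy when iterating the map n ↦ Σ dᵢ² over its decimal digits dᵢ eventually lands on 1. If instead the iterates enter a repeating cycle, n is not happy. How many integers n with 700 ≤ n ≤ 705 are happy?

700: 700 → 49 → 97 → 130 → 10 → 1  (reaches 1)
701: 701 → 50 → 25 → 29 → 85 → 89 → 145 → 42 → 20 → 4 → 16 → 37 → 58 → 89  (repeats 89)
702: 702 → 53 → 34 → 25 → 29 → 85 → 89 → 145 → 42 → 20 → 4 → 16 → 37 → 58 → 89  (repeats 89)
703: 703 → 58 → 89 → 145 → 42 → 20 → 4 → 16 → 37 → 58  (repeats 58)
704: 704 → 65 → 61 → 37 → 58 → 89 → 145 → 42 → 20 → 4 → 16 → 37  (repeats 37)
705: 705 → 74 → 65 → 61 → 37 → 58 → 89 → 145 → 42 → 20 → 4 → 16 → 37  (repeats 37)
happy: 700

1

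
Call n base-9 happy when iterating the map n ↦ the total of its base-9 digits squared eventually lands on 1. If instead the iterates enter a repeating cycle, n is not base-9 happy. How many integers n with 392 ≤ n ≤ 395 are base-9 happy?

1

392: 392 → 90 → 2 → 4 → 16 → 50 → 50  (repeats 50)
393: 393 → 101 → 9 → 1  (reaches 1)
394: 394 → 114 → 46 → 26 → 68 → 74 → 68  (repeats 68)
395: 395 → 129 → 35 → 73 → 65 → 53 → 89 → 65  (repeats 65)
base-9 happy: 393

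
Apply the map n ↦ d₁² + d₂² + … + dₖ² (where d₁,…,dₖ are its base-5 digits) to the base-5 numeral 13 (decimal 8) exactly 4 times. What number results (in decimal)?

8 = (1,3)_5 → 10
10 = (2,0)_5 → 4
4 = (4)_5 → 16
16 = (3,1)_5 → 10

10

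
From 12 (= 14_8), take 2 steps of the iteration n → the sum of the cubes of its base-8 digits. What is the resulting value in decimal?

12 = (1,4)_8 → 1³ + 4³ = 65
65 = (1,0,1)_8 → 1³ + 0³ + 1³ = 2

2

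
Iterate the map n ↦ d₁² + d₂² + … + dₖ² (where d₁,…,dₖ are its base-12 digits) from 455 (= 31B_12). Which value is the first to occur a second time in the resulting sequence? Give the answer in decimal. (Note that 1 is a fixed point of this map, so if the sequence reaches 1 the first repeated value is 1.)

29

455 = (3,1,11)_12 → 3² + 1² + 11² = 131
131 = (10,11)_12 → 10² + 11² = 221
221 = (1,6,5)_12 → 1² + 6² + 5² = 62
62 = (5,2)_12 → 5² + 2² = 29
29 = (2,5)_12 → 2² + 5² = 29  — 29 already appeared earlier.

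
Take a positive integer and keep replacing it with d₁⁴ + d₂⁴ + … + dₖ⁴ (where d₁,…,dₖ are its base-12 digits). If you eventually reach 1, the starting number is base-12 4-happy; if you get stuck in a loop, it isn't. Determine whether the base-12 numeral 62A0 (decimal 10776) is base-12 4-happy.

10776 = (6,2,10,0)_12 → 6⁴ + 2⁴ + 10⁴ + 0⁴ = 11312
11312 = (6,6,6,8)_12 → 6⁴ + 6⁴ + 6⁴ + 8⁴ = 7984
7984 = (4,7,5,4)_12 → 4⁴ + 7⁴ + 5⁴ + 4⁴ = 3538
3538 = (2,0,6,10)_12 → 2⁴ + 0⁴ + 6⁴ + 10⁴ = 11312  — 11312 already seen; the sequence cycles without reaching 1.

not base-12 4-happy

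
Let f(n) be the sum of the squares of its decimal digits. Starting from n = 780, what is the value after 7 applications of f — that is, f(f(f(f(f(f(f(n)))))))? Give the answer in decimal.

780 → 7² + 8² + 0² = 49 + 64 + 0 = 113
113 → 1² + 1² + 3² = 1 + 1 + 9 = 11
11 → 1² + 1² = 1 + 1 = 2
2 → 2² = 4
4 → 4² = 16
16 → 1² + 6² = 1 + 36 = 37
37 → 3² + 7² = 9 + 49 = 58

58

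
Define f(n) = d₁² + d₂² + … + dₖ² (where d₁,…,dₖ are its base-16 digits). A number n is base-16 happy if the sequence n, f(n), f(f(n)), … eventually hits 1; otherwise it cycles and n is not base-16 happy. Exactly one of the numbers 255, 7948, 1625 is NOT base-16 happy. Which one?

255: 255 → 450 → 149 → 106 → 136 → 128 → 64 → 16 → 1  — reaches 1 (base-16 happy)
7948: 7948 → 370 → 54 → 45 → 173 → 269 → 170 → 200 → 208 → 169 → 181 → 146 → 85 → 50 → 13 → 169  — repeats 169 (not base-16 happy)
1625: 1625 → 142 → 260 → 17 → 2 → 4 → 16 → 1  — reaches 1 (base-16 happy)

7948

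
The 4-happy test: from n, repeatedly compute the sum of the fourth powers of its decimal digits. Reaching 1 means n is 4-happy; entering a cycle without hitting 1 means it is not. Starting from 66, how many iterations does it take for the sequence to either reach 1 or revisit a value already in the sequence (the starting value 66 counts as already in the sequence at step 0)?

5

66 → 6⁴ + 6⁴ = 2592
2592 → 2⁴ + 5⁴ + 9⁴ + 2⁴ = 7218
7218 → 7⁴ + 2⁴ + 1⁴ + 8⁴ = 6514
6514 → 6⁴ + 5⁴ + 1⁴ + 4⁴ = 2178
2178 → 2⁴ + 1⁴ + 7⁴ + 8⁴ = 6514  — 6514 repeats.
That took 5 steps.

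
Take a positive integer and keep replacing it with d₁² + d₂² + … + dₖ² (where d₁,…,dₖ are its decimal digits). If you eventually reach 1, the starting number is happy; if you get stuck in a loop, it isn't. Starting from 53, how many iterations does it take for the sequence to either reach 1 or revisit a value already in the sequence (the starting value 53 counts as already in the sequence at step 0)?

53 → 5² + 3² = 34
34 → 3² + 4² = 25
25 → 2² + 5² = 29
29 → 2² + 9² = 85
85 → 8² + 5² = 89
89 → 8² + 9² = 145
145 → 1² + 4² + 5² = 42
42 → 4² + 2² = 20
20 → 2² + 0² = 4
4 → 4² = 16
16 → 1² + 6² = 37
37 → 3² + 7² = 58
58 → 5² + 8² = 89  — 89 repeats.
That took 13 steps.

13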